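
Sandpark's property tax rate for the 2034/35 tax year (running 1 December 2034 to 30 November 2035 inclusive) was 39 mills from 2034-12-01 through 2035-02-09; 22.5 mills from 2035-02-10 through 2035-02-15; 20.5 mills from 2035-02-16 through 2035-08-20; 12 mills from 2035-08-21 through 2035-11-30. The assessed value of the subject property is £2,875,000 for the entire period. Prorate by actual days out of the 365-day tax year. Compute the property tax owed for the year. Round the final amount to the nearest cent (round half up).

£62,548.97

2034-12-01 to 2035-02-09: 71 days at 39 mills → £2,875,000 × 3.9% × 71/365 = £21,810.6164
2035-02-10 to 2035-02-15: 6 days at 22.5 mills → £2,875,000 × 2.25% × 6/365 = £1,063.3562
2035-02-16 to 2035-08-20: 186 days at 20.5 mills → £2,875,000 × 2.05% × 186/365 = £30,033.9041
2035-08-21 to 2035-11-30: 102 days at 12 mills → £2,875,000 × 1.2% × 102/365 = £9,641.0959
Total = £62,548.9726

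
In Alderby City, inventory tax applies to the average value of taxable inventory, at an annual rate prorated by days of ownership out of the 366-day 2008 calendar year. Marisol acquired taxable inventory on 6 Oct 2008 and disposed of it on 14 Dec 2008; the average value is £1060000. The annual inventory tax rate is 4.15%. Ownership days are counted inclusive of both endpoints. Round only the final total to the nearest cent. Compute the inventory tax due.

£8413.39

Days held (6 Oct – 14 Dec 2008): 70 out of 366
Tax = £1060000 × 4.15% × 70/366 = £8413.3880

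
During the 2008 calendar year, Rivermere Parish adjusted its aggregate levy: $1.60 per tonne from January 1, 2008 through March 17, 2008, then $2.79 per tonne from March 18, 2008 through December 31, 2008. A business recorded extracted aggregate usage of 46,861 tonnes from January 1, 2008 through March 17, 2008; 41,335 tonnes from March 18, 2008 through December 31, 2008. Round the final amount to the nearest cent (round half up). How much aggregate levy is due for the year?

January 1 – March 17, 2008: 46,861 tonnes at $1.60/tonne → $74,977.60
March 18 – December 31, 2008: 41,335 tonnes at $2.79/tonne → $115,324.65

$190,302.25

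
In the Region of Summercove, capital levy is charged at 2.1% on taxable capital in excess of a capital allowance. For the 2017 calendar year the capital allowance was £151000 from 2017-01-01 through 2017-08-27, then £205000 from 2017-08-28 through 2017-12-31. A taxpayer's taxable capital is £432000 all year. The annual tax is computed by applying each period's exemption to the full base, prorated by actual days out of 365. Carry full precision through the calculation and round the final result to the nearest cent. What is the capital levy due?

2017-01-01 to 2017-08-27: 239 days, exemption £151000 → (£432000 − £151000) × 2.1% × 239/365 = £3863.9425
2017-08-28 to 2017-12-31: 126 days, exemption £205000 → (£432000 − £205000) × 2.1% × 126/365 = £1645.5945
Total = £5509.5370

£5509.54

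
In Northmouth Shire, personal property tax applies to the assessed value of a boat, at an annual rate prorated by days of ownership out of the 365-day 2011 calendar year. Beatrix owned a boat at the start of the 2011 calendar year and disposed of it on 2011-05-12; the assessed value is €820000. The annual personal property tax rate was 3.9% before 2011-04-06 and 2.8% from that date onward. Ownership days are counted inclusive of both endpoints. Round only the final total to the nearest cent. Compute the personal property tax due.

2011-01-01 to 2011-04-05: 95 days at 3.9% → €820000 × 3.9% × 95/365 = €8323.5616
2011-04-06 to 2011-05-12: 37 days at 2.8% → €820000 × 2.8% × 37/365 = €2327.4521
Total = €10651.0137

€10651.01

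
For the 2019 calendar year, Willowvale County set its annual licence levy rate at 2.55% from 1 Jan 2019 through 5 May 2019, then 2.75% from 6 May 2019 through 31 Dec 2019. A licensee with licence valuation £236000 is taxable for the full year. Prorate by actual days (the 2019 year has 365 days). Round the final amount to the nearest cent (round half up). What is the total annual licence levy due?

£6328.36

1 Jan – 5 May 2019: 125 days at 2.55% → £236000 × 2.55% × 125/365 = £2060.9589
6 May – 31 Dec 2019: 240 days at 2.75% → £236000 × 2.75% × 240/365 = £4267.3973
Total = £6328.3562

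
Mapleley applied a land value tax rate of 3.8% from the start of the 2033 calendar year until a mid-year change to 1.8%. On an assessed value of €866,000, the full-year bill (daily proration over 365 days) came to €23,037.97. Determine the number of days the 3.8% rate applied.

157 days

Let d = days at the first rate; then 365 − d days at the second rate.
€866,000 × [3.8%·d + 1.8%·(365−d)] / 365 = €23,037.97
Solving gives d = 157, so the new rate took effect on June 7, 2033.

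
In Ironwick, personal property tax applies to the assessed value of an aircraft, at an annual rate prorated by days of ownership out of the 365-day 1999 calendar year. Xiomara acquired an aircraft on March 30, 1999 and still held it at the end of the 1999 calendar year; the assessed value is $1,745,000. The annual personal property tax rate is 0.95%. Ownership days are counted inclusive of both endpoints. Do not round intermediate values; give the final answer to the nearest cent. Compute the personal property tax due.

Days held (March 30 – December 31, 1999): 277 out of 365
Tax = $1,745,000 × 0.95% × 277/365 = $12,580.7329

$12,580.73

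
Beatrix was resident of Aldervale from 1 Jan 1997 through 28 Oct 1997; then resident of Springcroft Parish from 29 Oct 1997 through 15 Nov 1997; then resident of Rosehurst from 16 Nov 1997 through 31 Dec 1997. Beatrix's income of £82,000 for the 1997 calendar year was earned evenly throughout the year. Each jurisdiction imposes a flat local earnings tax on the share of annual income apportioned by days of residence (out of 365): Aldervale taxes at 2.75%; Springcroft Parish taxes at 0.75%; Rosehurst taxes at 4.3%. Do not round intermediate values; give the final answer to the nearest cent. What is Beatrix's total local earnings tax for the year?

Aldervale, 1 Jan – 28 Oct 1997: 301 days → £82,000 × 2.75% × 301/365 = £1,859.6027
Springcroft Parish, 29 Oct – 15 Nov 1997: 18 days → £82,000 × 0.75% × 18/365 = £30.3288
Rosehurst, 16 Nov – 31 Dec 1997: 46 days → £82,000 × 4.3% × 46/365 = £444.3726
Total = £2,334.3041

£2,334.30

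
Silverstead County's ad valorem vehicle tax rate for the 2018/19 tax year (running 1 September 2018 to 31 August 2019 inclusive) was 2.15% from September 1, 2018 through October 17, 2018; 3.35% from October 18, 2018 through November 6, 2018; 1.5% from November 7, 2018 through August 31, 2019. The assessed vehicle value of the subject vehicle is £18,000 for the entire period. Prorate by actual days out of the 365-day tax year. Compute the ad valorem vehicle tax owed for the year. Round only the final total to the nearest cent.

September 1 – October 17, 2018: 47 days at 2.15% → £18,000 × 2.15% × 47/365 = £49.8329
October 18 – November 6, 2018: 20 days at 3.35% → £18,000 × 3.35% × 20/365 = £33.0411
November 7, 2018 – August 31, 2019: 298 days at 1.5% → £18,000 × 1.5% × 298/365 = £220.4384
Total = £303.3123

£303.31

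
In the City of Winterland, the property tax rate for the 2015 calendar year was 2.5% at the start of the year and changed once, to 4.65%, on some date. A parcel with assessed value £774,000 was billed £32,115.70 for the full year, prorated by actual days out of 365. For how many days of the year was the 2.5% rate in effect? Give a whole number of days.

Let d = days at the first rate; then 365 − d days at the second rate.
£774,000 × [2.5%·d + 4.65%·(365−d)] / 365 = £32,115.70
Solving gives d = 85, so the new rate took effect on 27 Mar 2015.

85 days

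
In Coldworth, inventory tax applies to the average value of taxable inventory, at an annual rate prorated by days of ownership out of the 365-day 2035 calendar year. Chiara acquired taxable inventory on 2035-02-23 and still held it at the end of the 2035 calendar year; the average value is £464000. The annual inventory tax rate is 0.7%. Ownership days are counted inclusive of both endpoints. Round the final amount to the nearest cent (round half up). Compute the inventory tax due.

Days held (2035-02-23 to 2035-12-31): 312 out of 365
Tax = £464000 × 0.7% × 312/365 = £2776.3726

£2776.37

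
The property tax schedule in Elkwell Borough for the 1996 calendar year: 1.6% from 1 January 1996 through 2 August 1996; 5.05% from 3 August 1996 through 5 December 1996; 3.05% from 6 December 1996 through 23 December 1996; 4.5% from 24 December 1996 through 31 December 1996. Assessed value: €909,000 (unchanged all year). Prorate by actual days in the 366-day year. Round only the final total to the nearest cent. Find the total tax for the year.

1 January – 2 August 1996: 215 days at 1.6% → €909,000 × 1.6% × 215/366 = €8,543.6066
3 August – 5 December 1996: 125 days at 5.05% → €909,000 × 5.05% × 125/366 = €15,677.7664
6 December – 23 December 1996: 18 days at 3.05% → €909,000 × 3.05% × 18/366 = €1,363.5000
24 December – 31 December 1996: 8 days at 4.5% → €909,000 × 4.5% × 8/366 = €894.0984
Total = €26,478.9713

€26,478.97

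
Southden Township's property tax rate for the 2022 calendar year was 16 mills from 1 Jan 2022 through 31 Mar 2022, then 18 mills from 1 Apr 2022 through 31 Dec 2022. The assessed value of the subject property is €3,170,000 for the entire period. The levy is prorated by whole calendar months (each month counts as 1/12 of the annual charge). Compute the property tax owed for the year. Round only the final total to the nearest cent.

1 Jan – 31 Mar 2022: 3 months at 16 mills → €3,170,000 × 1.6% × 3/12 = €12,680.0000
1 Apr – 31 Dec 2022: 9 months at 18 mills → €3,170,000 × 1.8% × 9/12 = €42,795.0000
Total = €55,475.0000

€55,475.00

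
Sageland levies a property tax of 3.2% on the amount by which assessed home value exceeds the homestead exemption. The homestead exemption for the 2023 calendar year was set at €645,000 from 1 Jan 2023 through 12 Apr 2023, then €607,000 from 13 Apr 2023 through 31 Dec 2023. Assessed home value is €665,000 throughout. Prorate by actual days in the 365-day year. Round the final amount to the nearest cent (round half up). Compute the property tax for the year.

1 Jan – 12 Apr 2023: 102 days, exemption €645,000 → (€665,000 − €645,000) × 3.2% × 102/365 = €178.8493
13 Apr – 31 Dec 2023: 263 days, exemption €607,000 → (€665,000 − €607,000) × 3.2% × 263/365 = €1,337.3370
Total = €1,516.1863

€1,516.19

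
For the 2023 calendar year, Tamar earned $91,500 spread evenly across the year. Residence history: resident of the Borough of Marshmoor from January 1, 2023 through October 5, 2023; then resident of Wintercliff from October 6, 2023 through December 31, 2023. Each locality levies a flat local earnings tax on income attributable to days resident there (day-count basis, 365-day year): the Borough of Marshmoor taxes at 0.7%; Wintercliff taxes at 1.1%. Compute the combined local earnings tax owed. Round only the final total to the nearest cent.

$727.74

The Borough of Marshmoor, January 1 – October 5, 2023: 278 days → $91,500 × 0.7% × 278/365 = $487.8329
Wintercliff, October 6 – December 31, 2023: 87 days → $91,500 × 1.1% × 87/365 = $239.9055
Total = $727.7384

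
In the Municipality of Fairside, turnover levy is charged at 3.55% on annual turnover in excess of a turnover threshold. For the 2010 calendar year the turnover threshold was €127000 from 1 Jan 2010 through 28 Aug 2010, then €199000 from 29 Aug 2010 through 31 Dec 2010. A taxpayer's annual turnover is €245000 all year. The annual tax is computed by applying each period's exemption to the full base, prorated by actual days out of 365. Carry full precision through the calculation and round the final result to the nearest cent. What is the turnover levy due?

€3313.66

1 Jan – 28 Aug 2010: 240 days, exemption €127000 → (€245000 − €127000) × 3.55% × 240/365 = €2754.4110
29 Aug – 31 Dec 2010: 125 days, exemption €199000 → (€245000 − €199000) × 3.55% × 125/365 = €559.2466
Total = €3313.6575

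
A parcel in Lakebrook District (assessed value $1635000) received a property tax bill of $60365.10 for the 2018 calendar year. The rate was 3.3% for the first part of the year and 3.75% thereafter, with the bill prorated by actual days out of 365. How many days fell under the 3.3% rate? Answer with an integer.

Let d = days at the first rate; then 365 − d days at the second rate.
$1635000 × [3.3%·d + 3.75%·(365−d)] / 365 = $60365.10
Solving gives d = 47, so the new rate took effect on 17 Feb 2018.

47 days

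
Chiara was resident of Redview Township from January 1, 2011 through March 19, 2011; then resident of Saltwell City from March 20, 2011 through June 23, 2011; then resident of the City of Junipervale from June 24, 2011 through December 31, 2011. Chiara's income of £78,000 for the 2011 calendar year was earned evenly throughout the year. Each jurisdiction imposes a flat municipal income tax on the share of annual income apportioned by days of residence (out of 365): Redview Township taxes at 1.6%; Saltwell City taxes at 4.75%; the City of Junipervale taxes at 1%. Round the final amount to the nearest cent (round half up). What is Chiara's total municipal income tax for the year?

£1,649.33

Redview Township, January 1 – March 19, 2011: 78 days → £78,000 × 1.6% × 78/365 = £266.6959
Saltwell City, March 20 – June 23, 2011: 96 days → £78,000 × 4.75% × 96/365 = £974.4658
The City of Junipervale, June 24 – December 31, 2011: 191 days → £78,000 × 1% × 191/365 = £408.1644
Total = £1,649.3260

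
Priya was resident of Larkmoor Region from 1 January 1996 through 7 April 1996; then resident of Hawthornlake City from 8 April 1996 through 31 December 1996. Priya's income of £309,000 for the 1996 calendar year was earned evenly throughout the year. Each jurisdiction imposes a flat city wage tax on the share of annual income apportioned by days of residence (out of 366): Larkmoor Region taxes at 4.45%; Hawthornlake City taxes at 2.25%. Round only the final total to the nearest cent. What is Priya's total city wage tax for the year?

£8,772.73

Larkmoor Region, 1 January – 7 April 1996: 98 days → £309,000 × 4.45% × 98/366 = £3,681.8279
Hawthornlake City, 8 April – 31 December 1996: 268 days → £309,000 × 2.25% × 268/366 = £5,090.9016
Total = £8,772.7295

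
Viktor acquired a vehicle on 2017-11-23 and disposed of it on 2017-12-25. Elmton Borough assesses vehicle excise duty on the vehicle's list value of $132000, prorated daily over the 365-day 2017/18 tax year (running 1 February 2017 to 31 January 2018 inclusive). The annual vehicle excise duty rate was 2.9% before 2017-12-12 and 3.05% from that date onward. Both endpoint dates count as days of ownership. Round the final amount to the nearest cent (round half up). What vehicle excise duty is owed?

$353.69

2017-11-23 to 2017-12-11: 19 days at 2.9% → $132000 × 2.9% × 19/365 = $199.2658
2017-12-12 to 2017-12-25: 14 days at 3.05% → $132000 × 3.05% × 14/365 = $154.4219
Total = $353.6877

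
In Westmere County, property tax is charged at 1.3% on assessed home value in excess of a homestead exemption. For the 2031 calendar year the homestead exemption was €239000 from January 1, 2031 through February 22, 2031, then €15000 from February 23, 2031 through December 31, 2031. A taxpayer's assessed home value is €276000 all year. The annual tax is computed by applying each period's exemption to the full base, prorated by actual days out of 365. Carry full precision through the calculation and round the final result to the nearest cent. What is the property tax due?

€2970.16

January 1 – February 22, 2031: 53 days, exemption €239000 → (€276000 − €239000) × 1.3% × 53/365 = €69.8438
February 23 – December 31, 2031: 312 days, exemption €15000 → (€276000 − €15000) × 1.3% × 312/365 = €2900.3178
Total = €2970.1616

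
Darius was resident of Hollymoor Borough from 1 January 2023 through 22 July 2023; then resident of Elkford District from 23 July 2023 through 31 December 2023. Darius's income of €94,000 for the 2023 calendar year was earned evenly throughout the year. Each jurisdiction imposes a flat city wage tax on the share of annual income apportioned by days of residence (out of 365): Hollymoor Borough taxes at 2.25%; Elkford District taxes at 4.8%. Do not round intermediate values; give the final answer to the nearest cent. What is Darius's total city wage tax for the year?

€3,178.87

Hollymoor Borough, 1 January – 22 July 2023: 203 days → €94,000 × 2.25% × 203/365 = €1,176.2877
Elkford District, 23 July – 31 December 2023: 162 days → €94,000 × 4.8% × 162/365 = €2,002.5863
Total = €3,178.8740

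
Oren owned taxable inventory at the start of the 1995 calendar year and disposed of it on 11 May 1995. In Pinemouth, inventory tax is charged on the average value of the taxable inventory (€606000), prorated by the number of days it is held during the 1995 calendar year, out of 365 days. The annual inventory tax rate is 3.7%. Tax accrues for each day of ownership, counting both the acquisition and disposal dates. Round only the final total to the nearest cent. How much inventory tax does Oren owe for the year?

Days held (1 January – 11 May 1995): 131 out of 365
Tax = €606000 × 3.7% × 131/365 = €8047.3479

€8047.35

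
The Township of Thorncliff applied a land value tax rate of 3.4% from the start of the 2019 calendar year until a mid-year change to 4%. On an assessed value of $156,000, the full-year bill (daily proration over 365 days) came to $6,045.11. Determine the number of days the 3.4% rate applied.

Let d = days at the first rate; then 365 − d days at the second rate.
$156,000 × [3.4%·d + 4%·(365−d)] / 365 = $6,045.11
Solving gives d = 76, so the new rate took effect on 18 Mar 2019.

76 days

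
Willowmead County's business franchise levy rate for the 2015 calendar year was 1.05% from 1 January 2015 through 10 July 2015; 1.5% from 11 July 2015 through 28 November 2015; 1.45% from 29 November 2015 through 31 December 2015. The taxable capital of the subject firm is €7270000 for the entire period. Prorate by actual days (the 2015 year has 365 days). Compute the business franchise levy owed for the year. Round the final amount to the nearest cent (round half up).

€91602.00

1 January – 10 July 2015: 191 days at 1.05% → €7270000 × 1.05% × 191/365 = €39945.1644
11 July – 28 November 2015: 141 days at 1.5% → €7270000 × 1.5% × 141/365 = €42126.1644
29 November – 31 December 2015: 33 days at 1.45% → €7270000 × 1.45% × 33/365 = €9530.6712
Total = €91602.0000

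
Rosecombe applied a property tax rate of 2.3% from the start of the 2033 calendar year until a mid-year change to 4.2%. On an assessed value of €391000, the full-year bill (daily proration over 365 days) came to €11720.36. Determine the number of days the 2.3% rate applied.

231 days

Let d = days at the first rate; then 365 − d days at the second rate.
€391000 × [2.3%·d + 4.2%·(365−d)] / 365 = €11720.36
Solving gives d = 231, so the new rate took effect on 20 August 2033.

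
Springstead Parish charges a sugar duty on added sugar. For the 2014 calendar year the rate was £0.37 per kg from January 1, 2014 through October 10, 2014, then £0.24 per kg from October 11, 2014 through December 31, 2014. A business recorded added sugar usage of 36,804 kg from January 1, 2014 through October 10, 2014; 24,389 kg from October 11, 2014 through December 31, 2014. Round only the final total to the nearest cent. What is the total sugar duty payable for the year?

£19470.84

January 1 – October 10, 2014: 36,804 kg at £0.37/kg → £13617.48
October 11 – December 31, 2014: 24,389 kg at £0.24/kg → £5853.36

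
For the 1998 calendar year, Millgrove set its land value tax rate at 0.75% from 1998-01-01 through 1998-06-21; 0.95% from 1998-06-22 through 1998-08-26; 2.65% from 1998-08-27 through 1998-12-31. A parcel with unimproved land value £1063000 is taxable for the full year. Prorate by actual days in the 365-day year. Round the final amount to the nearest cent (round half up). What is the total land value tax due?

£15384.38

1998-01-01 to 1998-06-21: 172 days at 0.75% → £1063000 × 0.75% × 172/365 = £3756.9041
1998-06-22 to 1998-08-26: 66 days at 0.95% → £1063000 × 0.95% × 66/365 = £1826.0301
1998-08-27 to 1998-12-31: 127 days at 2.65% → £1063000 × 2.65% × 127/365 = £9801.4425
Total = £15384.3767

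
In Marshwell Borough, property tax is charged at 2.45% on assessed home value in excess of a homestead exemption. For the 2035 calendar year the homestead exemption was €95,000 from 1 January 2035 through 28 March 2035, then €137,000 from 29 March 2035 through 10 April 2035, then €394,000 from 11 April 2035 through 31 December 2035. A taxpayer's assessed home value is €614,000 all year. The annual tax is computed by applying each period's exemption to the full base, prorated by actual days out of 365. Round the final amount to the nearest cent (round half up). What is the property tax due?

1 January – 28 March 2035: 87 days, exemption €95,000 → (€614,000 − €95,000) × 2.45% × 87/365 = €3,030.8178
29 March – 10 April 2035: 13 days, exemption €137,000 → (€614,000 − €137,000) × 2.45% × 13/365 = €416.2315
11 April – 31 December 2035: 265 days, exemption €394,000 → (€614,000 − €394,000) × 2.45% × 265/365 = €3,913.2877
Total = €7,360.3370

€7,360.34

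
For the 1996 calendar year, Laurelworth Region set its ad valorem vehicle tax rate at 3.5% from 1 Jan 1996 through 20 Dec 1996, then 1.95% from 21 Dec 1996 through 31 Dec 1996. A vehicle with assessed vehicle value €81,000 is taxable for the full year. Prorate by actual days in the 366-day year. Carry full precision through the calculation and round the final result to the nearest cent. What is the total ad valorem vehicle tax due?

1 Jan – 20 Dec 1996: 355 days at 3.5% → €81,000 × 3.5% × 355/366 = €2,749.7951
21 Dec – 31 Dec 1996: 11 days at 1.95% → €81,000 × 1.95% × 11/366 = €47.4713
Total = €2,797.2664

€2,797.27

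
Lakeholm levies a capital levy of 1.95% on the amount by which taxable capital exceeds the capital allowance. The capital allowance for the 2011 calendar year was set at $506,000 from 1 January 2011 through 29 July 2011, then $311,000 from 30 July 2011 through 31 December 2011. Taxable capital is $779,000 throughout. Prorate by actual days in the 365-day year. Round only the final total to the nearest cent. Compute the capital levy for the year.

1 January – 29 July 2011: 210 days, exemption $506,000 → ($779,000 − $506,000) × 1.95% × 210/365 = $3,062.8356
30 July – 31 December 2011: 155 days, exemption $311,000 → ($779,000 − $311,000) × 1.95% × 155/365 = $3,875.4247
Total = $6,938.2603

$6,938.26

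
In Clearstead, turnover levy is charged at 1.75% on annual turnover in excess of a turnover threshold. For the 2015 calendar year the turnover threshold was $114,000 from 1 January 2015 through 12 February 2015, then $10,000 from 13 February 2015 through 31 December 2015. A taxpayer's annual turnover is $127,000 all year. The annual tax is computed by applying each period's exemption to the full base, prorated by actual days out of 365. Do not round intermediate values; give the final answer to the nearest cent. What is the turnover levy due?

$1,833.09

1 January – 12 February 2015: 43 days, exemption $114,000 → ($127,000 − $114,000) × 1.75% × 43/365 = $26.8014
13 February – 31 December 2015: 322 days, exemption $10,000 → ($127,000 − $10,000) × 1.75% × 322/365 = $1,806.2877
Total = $1,833.0890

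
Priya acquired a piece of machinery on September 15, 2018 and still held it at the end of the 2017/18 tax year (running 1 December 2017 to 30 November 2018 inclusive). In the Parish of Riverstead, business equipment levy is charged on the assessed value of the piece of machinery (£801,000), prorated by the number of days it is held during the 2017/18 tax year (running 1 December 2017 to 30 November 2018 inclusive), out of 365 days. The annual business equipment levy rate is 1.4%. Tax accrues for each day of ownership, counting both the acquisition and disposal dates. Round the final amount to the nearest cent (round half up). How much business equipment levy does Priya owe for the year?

£2,365.69

Days held (September 15 – November 30, 2018): 77 out of 365
Tax = £801,000 × 1.4% × 77/365 = £2,365.6932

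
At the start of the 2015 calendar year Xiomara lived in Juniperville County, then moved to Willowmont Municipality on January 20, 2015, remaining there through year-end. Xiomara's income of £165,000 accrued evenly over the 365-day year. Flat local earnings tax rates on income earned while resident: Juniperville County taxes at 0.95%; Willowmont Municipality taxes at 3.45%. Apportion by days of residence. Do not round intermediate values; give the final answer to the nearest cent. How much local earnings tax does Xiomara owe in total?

Juniperville County, January 1 – January 19, 2015: 19 days → £165,000 × 0.95% × 19/365 = £81.5959
Willowmont Municipality, January 20 – December 31, 2015: 346 days → £165,000 × 3.45% × 346/365 = £5,396.1781
Total = £5,477.7740

£5,477.77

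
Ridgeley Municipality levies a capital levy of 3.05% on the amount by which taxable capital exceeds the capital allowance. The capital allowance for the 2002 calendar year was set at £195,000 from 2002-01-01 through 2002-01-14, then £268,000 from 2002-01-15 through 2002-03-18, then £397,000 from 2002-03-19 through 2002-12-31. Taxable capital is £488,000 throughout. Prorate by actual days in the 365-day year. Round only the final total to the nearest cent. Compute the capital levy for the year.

2002-01-01 to 2002-01-14: 14 days, exemption £195,000 → (£488,000 − £195,000) × 3.05% × 14/365 = £342.7699
2002-01-15 to 2002-03-18: 63 days, exemption £268,000 → (£488,000 − £268,000) × 3.05% × 63/365 = £1,158.1644
2002-03-19 to 2002-12-31: 288 days, exemption £397,000 → (£488,000 − £397,000) × 3.05% × 288/365 = £2,189.9836
Total = £3,690.9178

£3,690.92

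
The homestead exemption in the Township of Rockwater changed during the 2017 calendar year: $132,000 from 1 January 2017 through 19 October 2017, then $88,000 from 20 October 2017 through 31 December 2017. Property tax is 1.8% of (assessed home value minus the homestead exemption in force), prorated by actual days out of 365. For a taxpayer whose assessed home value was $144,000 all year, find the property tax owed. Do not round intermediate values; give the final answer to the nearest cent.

1 January – 19 October 2017: 292 days, exemption $132,000 → ($144,000 − $132,000) × 1.8% × 292/365 = $172.8000
20 October – 31 December 2017: 73 days, exemption $88,000 → ($144,000 − $88,000) × 1.8% × 73/365 = $201.6000
Total = $374.4000

$374.40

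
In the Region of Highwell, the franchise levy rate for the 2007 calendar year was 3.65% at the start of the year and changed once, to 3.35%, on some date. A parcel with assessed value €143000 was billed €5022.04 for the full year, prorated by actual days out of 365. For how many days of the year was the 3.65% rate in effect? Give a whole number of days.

Let d = days at the first rate; then 365 − d days at the second rate.
€143000 × [3.65%·d + 3.35%·(365−d)] / 365 = €5022.04
Solving gives d = 197, so the new rate took effect on July 17, 2007.

197 days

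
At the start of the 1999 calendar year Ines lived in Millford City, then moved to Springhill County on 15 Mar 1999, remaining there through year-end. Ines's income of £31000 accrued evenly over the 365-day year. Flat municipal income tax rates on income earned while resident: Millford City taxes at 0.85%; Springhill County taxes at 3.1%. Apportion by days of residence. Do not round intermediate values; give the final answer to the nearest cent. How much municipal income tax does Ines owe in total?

Millford City, 1 Jan – 14 Mar 1999: 73 days → £31000 × 0.85% × 73/365 = £52.7000
Springhill County, 15 Mar – 31 Dec 1999: 292 days → £31000 × 3.1% × 292/365 = £768.8000
Total = £821.5000

£821.50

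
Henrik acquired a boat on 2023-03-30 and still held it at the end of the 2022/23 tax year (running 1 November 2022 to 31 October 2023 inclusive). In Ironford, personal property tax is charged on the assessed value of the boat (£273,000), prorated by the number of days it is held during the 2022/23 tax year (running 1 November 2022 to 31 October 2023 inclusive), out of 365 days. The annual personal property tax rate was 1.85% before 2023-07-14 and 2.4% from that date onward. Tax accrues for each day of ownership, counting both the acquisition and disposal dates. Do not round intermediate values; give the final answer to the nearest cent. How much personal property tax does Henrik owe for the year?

2023-03-30 to 2023-07-13: 106 days at 1.85% → £273,000 × 1.85% × 106/365 = £1,466.7205
2023-07-14 to 2023-10-31: 110 days at 2.4% → £273,000 × 2.4% × 110/365 = £1,974.5753
Total = £3,441.2959

£3,441.30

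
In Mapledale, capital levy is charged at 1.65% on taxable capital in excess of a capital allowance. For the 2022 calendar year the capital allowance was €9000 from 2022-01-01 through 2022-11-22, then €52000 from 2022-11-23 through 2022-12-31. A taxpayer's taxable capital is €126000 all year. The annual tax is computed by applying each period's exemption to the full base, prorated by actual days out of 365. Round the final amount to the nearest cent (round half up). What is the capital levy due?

€1854.69

2022-01-01 to 2022-11-22: 326 days, exemption €9000 → (€126000 − €9000) × 1.65% × 326/365 = €1724.2274
2022-11-23 to 2022-12-31: 39 days, exemption €52000 → (€126000 − €52000) × 1.65% × 39/365 = €130.4630
Total = €1854.6904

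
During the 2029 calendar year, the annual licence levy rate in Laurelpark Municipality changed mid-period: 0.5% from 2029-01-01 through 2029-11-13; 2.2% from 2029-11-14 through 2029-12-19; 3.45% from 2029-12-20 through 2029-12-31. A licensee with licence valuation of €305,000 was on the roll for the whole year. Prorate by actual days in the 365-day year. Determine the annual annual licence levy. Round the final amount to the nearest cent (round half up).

2029-01-01 to 2029-11-13: 317 days at 0.5% → €305,000 × 0.5% × 317/365 = €1,324.4521
2029-11-14 to 2029-12-19: 36 days at 2.2% → €305,000 × 2.2% × 36/365 = €661.8082
2029-12-20 to 2029-12-31: 12 days at 3.45% → €305,000 × 3.45% × 12/365 = €345.9452
Total = €2,332.2055

€2,332.21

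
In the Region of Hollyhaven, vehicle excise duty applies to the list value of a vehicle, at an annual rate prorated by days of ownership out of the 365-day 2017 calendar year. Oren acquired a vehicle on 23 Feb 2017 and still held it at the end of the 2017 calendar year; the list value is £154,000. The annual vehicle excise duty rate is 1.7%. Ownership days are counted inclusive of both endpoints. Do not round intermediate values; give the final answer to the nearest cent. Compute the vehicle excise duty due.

£2,237.85

Days held (23 Feb – 31 Dec 2017): 312 out of 365
Tax = £154,000 × 1.7% × 312/365 = £2,237.8521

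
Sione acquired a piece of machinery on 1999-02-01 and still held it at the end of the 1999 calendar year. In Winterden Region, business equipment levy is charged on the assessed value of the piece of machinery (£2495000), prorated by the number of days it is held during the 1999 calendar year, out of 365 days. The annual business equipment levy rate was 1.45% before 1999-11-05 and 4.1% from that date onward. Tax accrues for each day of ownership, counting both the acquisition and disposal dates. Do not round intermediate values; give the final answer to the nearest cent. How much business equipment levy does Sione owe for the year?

1999-02-01 to 1999-11-04: 277 days at 1.45% → £2495000 × 1.45% × 277/365 = £27455.2534
1999-11-05 to 1999-12-31: 57 days at 4.1% → £2495000 × 4.1% × 57/365 = £15974.8356
Total = £43430.0890

£43430.09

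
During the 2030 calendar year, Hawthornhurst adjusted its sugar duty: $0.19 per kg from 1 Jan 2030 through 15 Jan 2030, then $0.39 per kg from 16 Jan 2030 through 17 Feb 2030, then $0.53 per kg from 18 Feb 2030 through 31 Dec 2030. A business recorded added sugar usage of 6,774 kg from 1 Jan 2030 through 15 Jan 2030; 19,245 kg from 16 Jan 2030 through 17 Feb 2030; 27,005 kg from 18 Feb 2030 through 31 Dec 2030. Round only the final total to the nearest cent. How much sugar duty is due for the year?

$23,105.26

1 Jan – 15 Jan 2030: 6,774 kg at $0.19/kg → $1,287.06
16 Jan – 17 Feb 2030: 19,245 kg at $0.39/kg → $7,505.55
18 Feb – 31 Dec 2030: 27,005 kg at $0.53/kg → $14,312.65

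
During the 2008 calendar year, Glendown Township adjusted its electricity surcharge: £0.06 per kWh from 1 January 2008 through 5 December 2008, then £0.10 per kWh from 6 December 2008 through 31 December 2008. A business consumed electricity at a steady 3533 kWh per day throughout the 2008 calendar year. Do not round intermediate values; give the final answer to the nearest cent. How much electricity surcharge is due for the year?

1 January – 5 December 2008: 340 days × 3533 kWh/day = 1,201,220 kWh at £0.06/kWh → £72,073.20
6 December – 31 December 2008: 26 days × 3533 kWh/day = 91,858 kWh at £0.10/kWh → £9,185.80

£81,259.00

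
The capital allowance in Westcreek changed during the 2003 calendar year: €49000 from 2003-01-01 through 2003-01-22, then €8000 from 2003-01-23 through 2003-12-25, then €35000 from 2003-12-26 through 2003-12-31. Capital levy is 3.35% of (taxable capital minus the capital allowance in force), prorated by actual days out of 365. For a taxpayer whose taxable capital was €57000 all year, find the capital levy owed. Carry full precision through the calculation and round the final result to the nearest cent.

€1543.85

2003-01-01 to 2003-01-22: 22 days, exemption €49000 → (€57000 − €49000) × 3.35% × 22/365 = €16.1534
2003-01-23 to 2003-12-25: 337 days, exemption €8000 → (€57000 − €8000) × 3.35% × 337/365 = €1515.5767
2003-12-26 to 2003-12-31: 6 days, exemption €35000 → (€57000 − €35000) × 3.35% × 6/365 = €12.1151
Total = €1543.8452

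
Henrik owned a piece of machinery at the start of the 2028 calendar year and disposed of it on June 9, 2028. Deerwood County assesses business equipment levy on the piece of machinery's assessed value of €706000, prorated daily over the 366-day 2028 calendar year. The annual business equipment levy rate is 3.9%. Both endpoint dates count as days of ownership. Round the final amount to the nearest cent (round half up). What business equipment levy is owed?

Days held (January 1 – June 9, 2028): 161 out of 366
Tax = €706000 × 3.9% × 161/366 = €12111.9508

€12111.95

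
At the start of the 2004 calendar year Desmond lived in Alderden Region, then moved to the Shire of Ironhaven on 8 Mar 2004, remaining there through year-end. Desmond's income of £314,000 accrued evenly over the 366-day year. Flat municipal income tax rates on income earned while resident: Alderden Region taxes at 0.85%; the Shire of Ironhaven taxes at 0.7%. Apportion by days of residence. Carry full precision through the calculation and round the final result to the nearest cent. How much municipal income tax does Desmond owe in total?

Alderden Region, 1 Jan – 7 Mar 2004: 67 days → £314,000 × 0.85% × 67/366 = £488.5874
The Shire of Ironhaven, 8 Mar – 31 Dec 2004: 299 days → £314,000 × 0.7% × 299/366 = £1,795.6339
Total = £2,284.2213

£2,284.22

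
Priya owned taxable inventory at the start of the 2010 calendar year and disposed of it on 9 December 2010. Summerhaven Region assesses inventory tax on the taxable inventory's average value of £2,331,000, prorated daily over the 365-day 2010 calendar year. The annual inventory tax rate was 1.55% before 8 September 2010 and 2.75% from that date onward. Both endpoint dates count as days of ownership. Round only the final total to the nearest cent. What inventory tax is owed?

1 January – 7 September 2010: 250 days at 1.55% → £2,331,000 × 1.55% × 250/365 = £24,746.9178
8 September – 9 December 2010: 93 days at 2.75% → £2,331,000 × 2.75% × 93/365 = £16,332.9658
Total = £41,079.8836

£41,079.88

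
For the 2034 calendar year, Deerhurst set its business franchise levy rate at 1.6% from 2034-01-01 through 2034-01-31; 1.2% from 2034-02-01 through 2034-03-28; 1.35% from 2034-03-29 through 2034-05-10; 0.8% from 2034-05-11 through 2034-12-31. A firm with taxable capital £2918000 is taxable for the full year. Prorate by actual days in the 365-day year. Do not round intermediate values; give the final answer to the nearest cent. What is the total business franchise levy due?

£29008.12

2034-01-01 to 2034-01-31: 31 days at 1.6% → £2918000 × 1.6% × 31/365 = £3965.2822
2034-02-01 to 2034-03-28: 56 days at 1.2% → £2918000 × 1.2% × 56/365 = £5372.3178
2034-03-29 to 2034-05-10: 43 days at 1.35% → £2918000 × 1.35% × 43/365 = £4640.8192
2034-05-11 to 2034-12-31: 235 days at 0.8% → £2918000 × 0.8% × 235/365 = £15029.6986
Total = £29008.1178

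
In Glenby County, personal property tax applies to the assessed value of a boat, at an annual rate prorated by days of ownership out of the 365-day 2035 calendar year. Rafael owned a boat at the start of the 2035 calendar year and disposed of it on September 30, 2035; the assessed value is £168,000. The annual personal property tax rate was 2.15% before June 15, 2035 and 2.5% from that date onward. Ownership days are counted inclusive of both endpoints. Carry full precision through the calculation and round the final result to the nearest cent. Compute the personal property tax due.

January 1 – June 14, 2035: 165 days at 2.15% → £168,000 × 2.15% × 165/365 = £1,632.8219
June 15 – September 30, 2035: 108 days at 2.5% → £168,000 × 2.5% × 108/365 = £1,242.7397
Total = £2,875.5616

£2,875.56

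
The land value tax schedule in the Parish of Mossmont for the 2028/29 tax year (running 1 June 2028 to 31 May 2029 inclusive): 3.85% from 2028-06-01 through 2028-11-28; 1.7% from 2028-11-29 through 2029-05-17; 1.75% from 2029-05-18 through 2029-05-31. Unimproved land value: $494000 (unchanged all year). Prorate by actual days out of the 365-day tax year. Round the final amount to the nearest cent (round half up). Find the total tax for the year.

$13674.33

2028-06-01 to 2028-11-28: 181 days at 3.85% → $494000 × 3.85% × 181/365 = $9431.3397
2028-11-29 to 2029-05-17: 170 days at 1.7% → $494000 × 1.7% × 170/365 = $3911.3973
2029-05-18 to 2029-05-31: 14 days at 1.75% → $494000 × 1.75% × 14/365 = $331.5890
Total = $13674.3260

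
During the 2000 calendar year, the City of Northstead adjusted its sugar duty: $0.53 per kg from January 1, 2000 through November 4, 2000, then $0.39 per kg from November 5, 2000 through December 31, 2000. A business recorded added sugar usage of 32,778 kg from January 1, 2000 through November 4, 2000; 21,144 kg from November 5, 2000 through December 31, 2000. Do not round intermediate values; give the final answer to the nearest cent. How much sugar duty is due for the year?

January 1 – November 4, 2000: 32,778 kg at $0.53/kg → $17,372.34
November 5 – December 31, 2000: 21,144 kg at $0.39/kg → $8,246.16

$25,618.50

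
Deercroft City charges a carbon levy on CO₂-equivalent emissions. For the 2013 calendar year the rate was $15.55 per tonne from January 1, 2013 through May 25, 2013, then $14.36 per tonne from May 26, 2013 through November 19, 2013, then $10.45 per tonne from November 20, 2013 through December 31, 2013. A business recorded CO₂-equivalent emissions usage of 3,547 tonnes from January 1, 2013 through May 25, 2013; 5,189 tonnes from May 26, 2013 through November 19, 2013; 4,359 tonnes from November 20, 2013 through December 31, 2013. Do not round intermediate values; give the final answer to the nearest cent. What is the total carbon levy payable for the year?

January 1 – May 25, 2013: 3,547 tonnes at $15.55/tonne → $55,155.85
May 26 – November 19, 2013: 5,189 tonnes at $14.36/tonne → $74,514.04
November 20 – December 31, 2013: 4,359 tonnes at $10.45/tonne → $45,551.55

$175,221.44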